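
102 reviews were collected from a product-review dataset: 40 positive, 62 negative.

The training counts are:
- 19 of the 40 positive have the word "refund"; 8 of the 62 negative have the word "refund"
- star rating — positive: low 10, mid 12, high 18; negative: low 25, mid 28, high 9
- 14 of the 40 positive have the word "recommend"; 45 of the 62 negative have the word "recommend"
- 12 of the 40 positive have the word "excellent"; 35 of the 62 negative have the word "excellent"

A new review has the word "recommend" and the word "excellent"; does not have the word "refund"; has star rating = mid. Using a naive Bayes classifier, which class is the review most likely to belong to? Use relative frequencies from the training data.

negative

positive: (40/102) × (21/40) × (12/40) × (14/40) × (12/40) ≈ 0.00648529
negative: (62/102) × (54/62) × (28/62) × (45/62) × (35/62) ≈ 0.0979619
Highest score → negative.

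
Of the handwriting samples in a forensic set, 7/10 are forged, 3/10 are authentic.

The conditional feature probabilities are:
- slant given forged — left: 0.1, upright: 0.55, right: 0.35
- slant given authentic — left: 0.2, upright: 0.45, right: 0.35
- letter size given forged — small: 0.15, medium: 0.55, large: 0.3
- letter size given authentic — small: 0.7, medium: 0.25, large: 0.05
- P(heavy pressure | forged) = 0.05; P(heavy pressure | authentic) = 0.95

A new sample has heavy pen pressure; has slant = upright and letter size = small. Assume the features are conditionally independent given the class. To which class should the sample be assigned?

forged: 0.7 × 0.55 × 0.15 × 0.05 = 0.0028875
authentic: 0.3 × 0.45 × 0.7 × 0.95 = 0.089775
Highest score → authentic.

authentic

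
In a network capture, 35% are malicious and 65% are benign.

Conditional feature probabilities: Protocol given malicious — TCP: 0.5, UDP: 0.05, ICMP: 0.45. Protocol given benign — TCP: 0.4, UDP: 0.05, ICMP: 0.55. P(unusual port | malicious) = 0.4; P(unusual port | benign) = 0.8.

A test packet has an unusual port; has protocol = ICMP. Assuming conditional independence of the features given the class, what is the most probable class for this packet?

malicious: 0.35 × 0.45 × 0.4 = 0.063
benign: 0.65 × 0.55 × 0.8 = 0.286
Highest score → benign.

benign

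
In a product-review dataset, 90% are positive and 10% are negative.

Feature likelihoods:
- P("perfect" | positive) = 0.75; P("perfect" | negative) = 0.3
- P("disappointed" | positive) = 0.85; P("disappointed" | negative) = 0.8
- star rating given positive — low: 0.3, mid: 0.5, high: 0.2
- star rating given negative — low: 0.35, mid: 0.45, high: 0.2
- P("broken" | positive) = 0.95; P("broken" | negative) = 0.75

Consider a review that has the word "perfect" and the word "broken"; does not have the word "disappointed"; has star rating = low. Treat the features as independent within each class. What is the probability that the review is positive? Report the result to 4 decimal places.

0.9482

positive: 0.9 × 0.75 × (1−0.85) × 0.3 × 0.95 = 0.02885625
negative: 0.1 × 0.3 × (1−0.8) × 0.35 × 0.75 = 0.001575
P(positive | x) = 0.02885625 / 0.03043125 ≈ 0.9482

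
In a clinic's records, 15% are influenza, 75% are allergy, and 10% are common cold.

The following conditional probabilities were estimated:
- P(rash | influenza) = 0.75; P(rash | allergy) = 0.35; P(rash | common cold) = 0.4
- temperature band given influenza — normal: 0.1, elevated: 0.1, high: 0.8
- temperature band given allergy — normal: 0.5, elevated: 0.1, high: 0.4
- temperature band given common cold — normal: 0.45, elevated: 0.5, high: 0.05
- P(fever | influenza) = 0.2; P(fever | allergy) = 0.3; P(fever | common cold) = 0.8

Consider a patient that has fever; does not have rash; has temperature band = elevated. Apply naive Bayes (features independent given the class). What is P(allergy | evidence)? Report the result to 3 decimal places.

influenza: 0.15 × (1−0.75) × 0.1 × 0.2 = 0.00075
allergy: 0.75 × (1−0.35) × 0.1 × 0.3 = 0.014625
common cold: 0.1 × (1−0.4) × 0.5 × 0.8 = 0.024
P(allergy | x) = 0.014625 / 0.039375 ≈ 0.371

0.371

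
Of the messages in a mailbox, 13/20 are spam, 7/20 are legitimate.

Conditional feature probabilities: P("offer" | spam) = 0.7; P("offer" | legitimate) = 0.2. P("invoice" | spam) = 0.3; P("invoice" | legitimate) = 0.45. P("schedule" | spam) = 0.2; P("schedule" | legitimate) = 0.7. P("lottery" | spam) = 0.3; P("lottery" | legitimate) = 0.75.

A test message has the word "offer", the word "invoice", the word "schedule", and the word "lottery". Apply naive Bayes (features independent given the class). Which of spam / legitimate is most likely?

legitimate

spam: 0.65 × 0.7 × 0.3 × 0.2 × 0.3 = 0.00819
legitimate: 0.35 × 0.2 × 0.45 × 0.7 × 0.75 = 0.0165375
Highest score → legitimate.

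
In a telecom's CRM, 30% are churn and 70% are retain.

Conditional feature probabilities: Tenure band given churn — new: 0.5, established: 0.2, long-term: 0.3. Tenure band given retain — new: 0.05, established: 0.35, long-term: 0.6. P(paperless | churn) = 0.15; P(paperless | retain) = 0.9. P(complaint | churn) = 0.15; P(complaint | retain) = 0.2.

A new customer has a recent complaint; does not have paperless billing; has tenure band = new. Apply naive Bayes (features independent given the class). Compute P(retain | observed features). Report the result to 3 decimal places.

0.035

churn: 0.3 × 0.5 × (1−0.15) × 0.15 = 0.019125
retain: 0.7 × 0.05 × (1−0.9) × 0.2 = 0.0007
P(retain | x) = 0.0007 / 0.019825 ≈ 0.035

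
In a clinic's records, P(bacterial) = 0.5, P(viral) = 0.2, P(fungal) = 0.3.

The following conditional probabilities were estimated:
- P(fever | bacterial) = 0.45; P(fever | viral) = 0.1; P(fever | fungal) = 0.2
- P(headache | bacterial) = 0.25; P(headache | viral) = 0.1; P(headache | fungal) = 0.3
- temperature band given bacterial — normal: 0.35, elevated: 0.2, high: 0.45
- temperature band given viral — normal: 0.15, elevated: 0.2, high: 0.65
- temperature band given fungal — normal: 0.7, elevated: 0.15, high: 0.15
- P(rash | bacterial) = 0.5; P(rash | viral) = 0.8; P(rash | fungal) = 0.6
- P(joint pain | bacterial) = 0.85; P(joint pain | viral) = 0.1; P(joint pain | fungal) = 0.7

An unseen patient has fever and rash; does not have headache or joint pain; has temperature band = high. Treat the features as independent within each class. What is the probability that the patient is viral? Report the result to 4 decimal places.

0.5523

bacterial: 0.5 × 0.45 × (1−0.25) × 0.45 × 0.5 × (1−0.85) = 0.0056953125
viral: 0.2 × 0.1 × (1−0.1) × 0.65 × 0.8 × (1−0.1) = 0.008424
fungal: 0.3 × 0.2 × (1−0.3) × 0.15 × 0.6 × (1−0.7) = 0.001134
P(viral | x) = 0.008424 / 0.0152533125 ≈ 0.5523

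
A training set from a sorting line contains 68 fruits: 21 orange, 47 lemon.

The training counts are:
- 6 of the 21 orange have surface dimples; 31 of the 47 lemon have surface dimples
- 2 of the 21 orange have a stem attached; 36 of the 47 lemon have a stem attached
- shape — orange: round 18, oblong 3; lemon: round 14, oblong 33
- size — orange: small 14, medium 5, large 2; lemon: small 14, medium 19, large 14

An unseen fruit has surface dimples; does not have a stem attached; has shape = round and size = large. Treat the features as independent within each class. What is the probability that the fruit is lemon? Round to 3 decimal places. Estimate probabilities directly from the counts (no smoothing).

0.592

orange: (21/68) × (6/21) × (19/21) × (18/21) × (2/21) ≈ 0.00651689
lemon: (47/68) × (31/47) × (11/47) × (14/47) × (14/47) ≈ 0.0094669
P(lemon | x) = 0.0094669 / 0.01598379 ≈ 0.592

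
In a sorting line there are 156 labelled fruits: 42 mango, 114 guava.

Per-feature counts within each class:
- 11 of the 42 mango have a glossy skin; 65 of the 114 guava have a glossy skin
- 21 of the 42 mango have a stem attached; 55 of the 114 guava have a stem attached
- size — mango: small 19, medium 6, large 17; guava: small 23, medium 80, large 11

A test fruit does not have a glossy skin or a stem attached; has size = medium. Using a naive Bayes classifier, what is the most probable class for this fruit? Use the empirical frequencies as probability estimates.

mango: (42/156) × (31/42) × (21/42) × (6/42) ≈ 0.0141941
guava: (114/156) × (49/114) × (59/114) × (80/114) ≈ 0.114078
Highest score → guava.

guava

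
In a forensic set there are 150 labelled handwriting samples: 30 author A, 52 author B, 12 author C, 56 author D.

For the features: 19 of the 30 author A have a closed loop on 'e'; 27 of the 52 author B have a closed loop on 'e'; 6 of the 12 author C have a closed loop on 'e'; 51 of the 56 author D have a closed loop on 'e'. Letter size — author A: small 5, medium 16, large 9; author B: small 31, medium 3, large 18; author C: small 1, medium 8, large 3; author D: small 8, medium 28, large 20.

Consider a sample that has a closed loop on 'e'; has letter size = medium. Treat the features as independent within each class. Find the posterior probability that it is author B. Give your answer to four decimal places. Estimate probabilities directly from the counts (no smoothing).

0.0378

author A: (30/150) × (19/30) × (16/30) ≈ 0.0675556
author B: (52/150) × (27/52) × (3/52) ≈ 0.0103846
author C: (12/150) × (6/12) × (8/12) ≈ 0.0266667
author D: (56/150) × (51/56) × (28/56) = 0.17
P(author B | x) = 0.0103846 / 0.2746069 ≈ 0.0378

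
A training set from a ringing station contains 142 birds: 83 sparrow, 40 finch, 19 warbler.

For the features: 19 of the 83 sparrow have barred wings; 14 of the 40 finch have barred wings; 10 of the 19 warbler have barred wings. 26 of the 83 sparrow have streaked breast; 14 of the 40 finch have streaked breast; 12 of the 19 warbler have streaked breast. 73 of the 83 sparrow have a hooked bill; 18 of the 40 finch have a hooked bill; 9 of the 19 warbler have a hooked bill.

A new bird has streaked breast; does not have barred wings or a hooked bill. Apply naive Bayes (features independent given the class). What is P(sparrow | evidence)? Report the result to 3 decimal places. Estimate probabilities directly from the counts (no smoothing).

0.232

sparrow: (83/142) × (64/83) × (26/83) × (10/83) ≈ 0.0170102
finch: (40/142) × (26/40) × (14/40) × (22/40) ≈ 0.0352465
warbler: (19/142) × (9/19) × (12/19) × (10/19) ≈ 0.0210682
P(sparrow | x) = 0.0170102 / 0.0733249 ≈ 0.232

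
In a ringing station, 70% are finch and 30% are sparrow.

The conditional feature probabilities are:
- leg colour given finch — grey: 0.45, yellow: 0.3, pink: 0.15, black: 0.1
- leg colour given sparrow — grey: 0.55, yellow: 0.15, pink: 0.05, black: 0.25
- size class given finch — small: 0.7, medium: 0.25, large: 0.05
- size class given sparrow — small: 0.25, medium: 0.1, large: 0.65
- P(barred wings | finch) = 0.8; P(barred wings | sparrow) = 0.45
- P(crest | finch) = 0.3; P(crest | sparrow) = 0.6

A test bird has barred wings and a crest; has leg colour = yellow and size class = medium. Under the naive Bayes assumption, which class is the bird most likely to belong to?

finch: 0.7 × 0.3 × 0.25 × 0.8 × 0.3 = 0.0126
sparrow: 0.3 × 0.15 × 0.1 × 0.45 × 0.6 = 0.001215
Highest score → finch.

finch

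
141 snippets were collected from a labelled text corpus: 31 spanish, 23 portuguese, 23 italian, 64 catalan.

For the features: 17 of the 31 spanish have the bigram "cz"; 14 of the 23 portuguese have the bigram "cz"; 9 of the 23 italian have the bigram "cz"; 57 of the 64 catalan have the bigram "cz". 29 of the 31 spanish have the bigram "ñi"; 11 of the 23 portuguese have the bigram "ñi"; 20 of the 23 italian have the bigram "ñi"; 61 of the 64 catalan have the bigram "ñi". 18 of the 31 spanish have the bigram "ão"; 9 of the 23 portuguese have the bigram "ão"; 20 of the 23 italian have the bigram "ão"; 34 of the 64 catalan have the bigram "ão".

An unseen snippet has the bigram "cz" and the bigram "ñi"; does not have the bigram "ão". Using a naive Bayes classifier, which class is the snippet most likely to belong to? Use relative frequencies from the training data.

spanish: (31/141) × (17/31) × (29/31) × (13/31) ≈ 0.0472985
portuguese: (23/141) × (14/23) × (11/23) × (14/23) ≈ 0.0289051
italian: (23/141) × (9/23) × (20/23) × (3/23) ≈ 0.00723967
catalan: (64/141) × (57/64) × (61/64) × (30/64) ≈ 0.180612
Highest score → catalan.

catalan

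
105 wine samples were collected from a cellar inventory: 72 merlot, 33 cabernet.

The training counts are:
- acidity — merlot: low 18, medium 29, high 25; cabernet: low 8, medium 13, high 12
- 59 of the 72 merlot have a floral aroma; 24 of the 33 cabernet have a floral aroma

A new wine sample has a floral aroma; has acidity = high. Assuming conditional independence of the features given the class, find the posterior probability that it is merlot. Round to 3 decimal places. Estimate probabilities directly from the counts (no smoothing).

0.701

merlot: (72/105) × (25/72) × (59/72) ≈ 0.195106
cabernet: (33/105) × (12/33) × (24/33) ≈ 0.0831169
P(merlot | x) = 0.195106 / 0.2782229 ≈ 0.701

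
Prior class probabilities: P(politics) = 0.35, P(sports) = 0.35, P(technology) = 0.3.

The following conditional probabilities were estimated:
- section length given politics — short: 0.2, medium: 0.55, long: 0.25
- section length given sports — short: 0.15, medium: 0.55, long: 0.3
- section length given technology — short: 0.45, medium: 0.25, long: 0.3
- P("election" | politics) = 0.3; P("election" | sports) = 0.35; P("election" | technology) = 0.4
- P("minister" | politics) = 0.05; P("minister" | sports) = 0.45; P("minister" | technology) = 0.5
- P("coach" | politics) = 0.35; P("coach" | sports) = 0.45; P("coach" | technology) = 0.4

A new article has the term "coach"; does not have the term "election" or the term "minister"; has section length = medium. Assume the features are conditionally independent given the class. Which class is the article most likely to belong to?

politics: 0.35 × 0.55 × (1−0.3) × (1−0.05) × 0.35 = 0.044804375
sports: 0.35 × 0.55 × (1−0.35) × (1−0.45) × 0.45 = 0.0309684375
technology: 0.3 × 0.25 × (1−0.4) × (1−0.5) × 0.4 = 0.009
Highest score → politics.

politics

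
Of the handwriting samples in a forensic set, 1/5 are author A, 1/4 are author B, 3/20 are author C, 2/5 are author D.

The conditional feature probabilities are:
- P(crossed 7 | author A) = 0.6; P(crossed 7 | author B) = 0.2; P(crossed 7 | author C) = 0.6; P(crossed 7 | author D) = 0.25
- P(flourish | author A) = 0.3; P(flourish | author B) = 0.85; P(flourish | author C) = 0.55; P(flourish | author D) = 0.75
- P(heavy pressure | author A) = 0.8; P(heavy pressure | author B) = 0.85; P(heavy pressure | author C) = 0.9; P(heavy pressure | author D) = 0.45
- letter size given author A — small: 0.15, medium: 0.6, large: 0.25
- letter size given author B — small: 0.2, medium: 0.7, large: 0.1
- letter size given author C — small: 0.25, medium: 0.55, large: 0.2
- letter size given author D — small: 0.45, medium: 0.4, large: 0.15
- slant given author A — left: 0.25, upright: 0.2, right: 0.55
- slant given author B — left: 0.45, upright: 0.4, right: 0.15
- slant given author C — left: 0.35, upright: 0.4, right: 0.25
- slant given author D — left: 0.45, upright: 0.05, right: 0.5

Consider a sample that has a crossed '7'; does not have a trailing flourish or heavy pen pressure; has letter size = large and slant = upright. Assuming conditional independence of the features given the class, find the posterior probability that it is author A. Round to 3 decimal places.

author A: 0.2 × 0.6 × (1−0.3) × (1−0.8) × 0.25 × 0.2 = 0.00084
author B: 0.25 × 0.2 × (1−0.85) × (1−0.85) × 0.1 × 0.4 = 0.000045
author C: 0.15 × 0.6 × (1−0.55) × (1−0.9) × 0.2 × 0.4 = 0.000324
author D: 0.4 × 0.25 × (1−0.75) × (1−0.45) × 0.15 × 0.05 = 0.000103125
P(author A | x) = 0.00084 / 0.001312125 ≈ 0.640

0.640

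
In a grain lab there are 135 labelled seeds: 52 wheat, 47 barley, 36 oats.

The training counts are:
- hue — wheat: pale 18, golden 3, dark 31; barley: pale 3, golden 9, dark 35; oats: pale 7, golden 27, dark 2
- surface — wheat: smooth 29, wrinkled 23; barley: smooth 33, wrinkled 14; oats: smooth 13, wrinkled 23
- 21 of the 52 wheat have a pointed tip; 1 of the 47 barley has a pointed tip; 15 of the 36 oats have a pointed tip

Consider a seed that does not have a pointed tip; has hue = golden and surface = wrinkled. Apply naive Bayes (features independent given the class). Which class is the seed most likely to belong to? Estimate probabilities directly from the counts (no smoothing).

oats

wheat: (52/135) × (3/52) × (23/52) × (31/52) ≈ 0.00585963
barley: (47/135) × (9/47) × (14/47) × (46/47) ≈ 0.0194356
oats: (36/135) × (27/36) × (23/36) × (21/36) ≈ 0.074537
Highest score → oats.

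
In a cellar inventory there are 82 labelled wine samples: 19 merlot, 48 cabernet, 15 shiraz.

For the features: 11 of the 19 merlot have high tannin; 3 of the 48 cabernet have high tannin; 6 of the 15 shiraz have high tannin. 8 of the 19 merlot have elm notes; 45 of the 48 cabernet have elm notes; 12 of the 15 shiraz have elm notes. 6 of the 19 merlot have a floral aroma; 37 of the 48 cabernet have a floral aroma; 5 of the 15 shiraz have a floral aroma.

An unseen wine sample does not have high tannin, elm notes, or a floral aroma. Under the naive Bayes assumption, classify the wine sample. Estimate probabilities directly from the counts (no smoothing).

merlot: (19/82) × (8/19) × (11/19) × (13/19) ≈ 0.038646
cabernet: (48/82) × (45/48) × (3/48) × (11/48) ≈ 0.00786014
shiraz: (15/82) × (9/15) × (3/15) × (10/15) ≈ 0.0146341
Highest score → merlot.

merlot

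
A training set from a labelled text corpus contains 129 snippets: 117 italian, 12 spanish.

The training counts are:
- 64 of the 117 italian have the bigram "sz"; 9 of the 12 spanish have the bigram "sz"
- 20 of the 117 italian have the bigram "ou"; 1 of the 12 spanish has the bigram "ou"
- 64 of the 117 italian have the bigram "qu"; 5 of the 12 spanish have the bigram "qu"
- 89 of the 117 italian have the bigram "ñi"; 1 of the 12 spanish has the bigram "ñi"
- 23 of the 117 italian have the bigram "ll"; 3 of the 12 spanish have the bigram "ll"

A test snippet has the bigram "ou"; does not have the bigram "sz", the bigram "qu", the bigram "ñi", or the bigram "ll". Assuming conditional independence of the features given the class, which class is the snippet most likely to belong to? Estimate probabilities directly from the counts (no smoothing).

italian: (117/129) × (53/117) × (20/117) × (53/117) × (28/117) × (94/117) ≈ 0.00611694
spanish: (12/129) × (3/12) × (1/12) × (7/12) × (11/12) × (9/12) ≈ 0.000777213
Highest score → italian.

italian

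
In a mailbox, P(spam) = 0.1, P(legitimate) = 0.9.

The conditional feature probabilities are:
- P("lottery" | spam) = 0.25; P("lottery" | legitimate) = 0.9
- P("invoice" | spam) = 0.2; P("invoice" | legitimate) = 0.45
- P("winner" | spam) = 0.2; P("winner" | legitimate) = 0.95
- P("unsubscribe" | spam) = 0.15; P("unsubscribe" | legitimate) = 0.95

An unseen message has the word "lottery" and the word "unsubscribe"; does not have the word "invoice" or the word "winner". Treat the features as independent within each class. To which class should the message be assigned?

legitimate

spam: 0.1 × 0.25 × (1−0.2) × (1−0.2) × 0.15 = 0.0024
legitimate: 0.9 × 0.9 × (1−0.45) × (1−0.95) × 0.95 = 0.02116125
Highest score → legitimate.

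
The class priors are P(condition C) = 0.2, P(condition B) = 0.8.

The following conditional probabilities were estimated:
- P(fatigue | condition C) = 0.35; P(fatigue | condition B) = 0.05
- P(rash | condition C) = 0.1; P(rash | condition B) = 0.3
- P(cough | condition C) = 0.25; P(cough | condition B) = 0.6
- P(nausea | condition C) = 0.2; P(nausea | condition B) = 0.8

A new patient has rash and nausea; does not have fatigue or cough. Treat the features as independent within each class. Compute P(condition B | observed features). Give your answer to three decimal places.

condition C: 0.2 × (1−0.35) × 0.1 × (1−0.25) × 0.2 = 0.00195
condition B: 0.8 × (1−0.05) × 0.3 × (1−0.6) × 0.8 = 0.07296
P(condition B | x) = 0.07296 / 0.07491 ≈ 0.974

0.974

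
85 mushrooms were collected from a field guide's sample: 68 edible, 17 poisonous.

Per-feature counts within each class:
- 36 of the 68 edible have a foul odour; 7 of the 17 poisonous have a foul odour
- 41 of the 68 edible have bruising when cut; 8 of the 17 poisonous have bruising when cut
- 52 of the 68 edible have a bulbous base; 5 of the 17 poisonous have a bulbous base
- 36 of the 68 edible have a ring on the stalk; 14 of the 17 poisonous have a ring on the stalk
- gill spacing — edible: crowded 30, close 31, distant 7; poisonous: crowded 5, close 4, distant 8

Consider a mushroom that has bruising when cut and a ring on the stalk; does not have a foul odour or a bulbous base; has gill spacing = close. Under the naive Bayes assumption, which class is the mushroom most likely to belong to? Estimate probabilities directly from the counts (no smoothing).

edible

edible: (68/85) × (32/68) × (41/68) × (16/68) × (36/68) × (31/68) ≈ 0.0128903
poisonous: (17/85) × (10/17) × (8/17) × (12/17) × (14/17) × (4/17) ≈ 0.00757259
Highest score → edible.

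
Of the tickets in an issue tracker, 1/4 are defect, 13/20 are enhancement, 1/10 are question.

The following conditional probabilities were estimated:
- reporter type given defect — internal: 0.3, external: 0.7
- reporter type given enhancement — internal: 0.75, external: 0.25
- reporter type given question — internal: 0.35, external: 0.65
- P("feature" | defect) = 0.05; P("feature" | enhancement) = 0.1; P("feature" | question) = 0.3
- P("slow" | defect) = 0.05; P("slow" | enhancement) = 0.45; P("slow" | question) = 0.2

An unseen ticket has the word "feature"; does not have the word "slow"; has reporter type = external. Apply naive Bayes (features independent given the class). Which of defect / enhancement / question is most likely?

defect: 0.25 × 0.7 × 0.05 × (1−0.05) = 0.0083125
enhancement: 0.65 × 0.25 × 0.1 × (1−0.45) = 0.0089375
question: 0.1 × 0.65 × 0.3 × (1−0.2) = 0.0156
Highest score → question.

question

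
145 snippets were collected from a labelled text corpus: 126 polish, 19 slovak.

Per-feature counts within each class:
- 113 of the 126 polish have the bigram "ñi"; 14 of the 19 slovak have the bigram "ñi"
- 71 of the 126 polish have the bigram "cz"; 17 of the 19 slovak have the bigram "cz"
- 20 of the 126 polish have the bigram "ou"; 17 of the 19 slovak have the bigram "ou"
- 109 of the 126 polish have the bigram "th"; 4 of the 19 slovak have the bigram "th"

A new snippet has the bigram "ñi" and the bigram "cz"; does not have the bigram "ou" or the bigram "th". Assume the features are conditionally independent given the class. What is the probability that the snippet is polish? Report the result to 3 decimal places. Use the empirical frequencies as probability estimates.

0.874

polish: (126/145) × (113/126) × (71/126) × (106/126) × (17/126) ≈ 0.0498439
slovak: (19/145) × (14/19) × (17/19) × (2/19) × (15/19) ≈ 0.00717909
P(polish | x) = 0.0498439 / 0.05702299 ≈ 0.874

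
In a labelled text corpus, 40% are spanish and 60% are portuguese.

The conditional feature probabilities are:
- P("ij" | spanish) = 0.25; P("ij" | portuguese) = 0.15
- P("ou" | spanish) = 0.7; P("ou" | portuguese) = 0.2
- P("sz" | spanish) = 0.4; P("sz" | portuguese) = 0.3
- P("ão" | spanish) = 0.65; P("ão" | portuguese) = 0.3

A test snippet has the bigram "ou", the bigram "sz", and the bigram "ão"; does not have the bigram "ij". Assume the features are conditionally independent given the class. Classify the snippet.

spanish: 0.4 × (1−0.25) × 0.7 × 0.4 × 0.65 = 0.0546
portuguese: 0.6 × (1−0.15) × 0.2 × 0.3 × 0.3 = 0.00918
Highest score → spanish.

spanish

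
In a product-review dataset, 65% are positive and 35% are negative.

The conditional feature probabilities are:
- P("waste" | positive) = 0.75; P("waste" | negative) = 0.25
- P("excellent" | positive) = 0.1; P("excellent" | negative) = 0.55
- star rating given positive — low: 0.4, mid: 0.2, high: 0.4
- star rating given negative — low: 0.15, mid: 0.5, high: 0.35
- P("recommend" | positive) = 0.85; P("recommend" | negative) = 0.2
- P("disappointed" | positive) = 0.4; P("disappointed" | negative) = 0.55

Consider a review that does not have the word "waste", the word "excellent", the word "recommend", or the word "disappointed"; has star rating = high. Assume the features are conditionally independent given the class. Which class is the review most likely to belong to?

negative

positive: 0.65 × (1−0.75) × (1−0.1) × 0.4 × (1−0.85) × (1−0.4) = 0.005265
negative: 0.35 × (1−0.25) × (1−0.55) × 0.35 × (1−0.2) × (1−0.55) = 0.01488375
Highest score → negative.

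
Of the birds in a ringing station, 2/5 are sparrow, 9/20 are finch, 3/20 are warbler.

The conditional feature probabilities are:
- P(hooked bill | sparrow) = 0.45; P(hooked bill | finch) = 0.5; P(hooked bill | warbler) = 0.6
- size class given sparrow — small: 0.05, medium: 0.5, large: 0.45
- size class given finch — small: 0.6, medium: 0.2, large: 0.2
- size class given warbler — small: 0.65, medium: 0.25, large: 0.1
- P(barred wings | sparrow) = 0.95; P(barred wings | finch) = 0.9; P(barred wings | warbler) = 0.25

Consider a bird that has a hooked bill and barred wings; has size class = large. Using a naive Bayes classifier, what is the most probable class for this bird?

sparrow: 0.4 × 0.45 × 0.45 × 0.95 = 0.07695
finch: 0.45 × 0.5 × 0.2 × 0.9 = 0.0405
warbler: 0.15 × 0.6 × 0.1 × 0.25 = 0.00225
Highest score → sparrow.

sparrow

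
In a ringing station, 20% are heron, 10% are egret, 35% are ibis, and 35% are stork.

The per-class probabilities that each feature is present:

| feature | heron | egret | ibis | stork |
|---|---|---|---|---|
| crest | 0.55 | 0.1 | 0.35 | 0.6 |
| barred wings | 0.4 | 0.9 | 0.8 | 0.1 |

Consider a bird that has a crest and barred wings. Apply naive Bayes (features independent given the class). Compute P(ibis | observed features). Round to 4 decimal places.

0.5698

heron: 0.2 × 0.55 × 0.4 = 0.044
egret: 0.1 × 0.1 × 0.9 = 0.009
ibis: 0.35 × 0.35 × 0.8 = 0.098
stork: 0.35 × 0.6 × 0.1 = 0.021
P(ibis | x) = 0.098 / 0.172 ≈ 0.5698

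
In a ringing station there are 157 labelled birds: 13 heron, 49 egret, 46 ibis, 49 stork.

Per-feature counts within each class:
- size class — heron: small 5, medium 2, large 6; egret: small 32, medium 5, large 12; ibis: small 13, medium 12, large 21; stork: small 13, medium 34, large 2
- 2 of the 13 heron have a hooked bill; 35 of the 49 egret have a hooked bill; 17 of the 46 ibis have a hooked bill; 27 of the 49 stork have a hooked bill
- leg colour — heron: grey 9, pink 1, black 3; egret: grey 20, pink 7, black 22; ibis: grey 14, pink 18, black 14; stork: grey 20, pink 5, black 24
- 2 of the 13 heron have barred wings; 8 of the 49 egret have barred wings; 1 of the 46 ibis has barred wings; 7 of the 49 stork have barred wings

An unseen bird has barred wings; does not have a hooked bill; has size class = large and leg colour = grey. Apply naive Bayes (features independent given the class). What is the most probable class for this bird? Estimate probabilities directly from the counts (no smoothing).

heron: (13/157) × (6/13) × (11/13) × (9/13) × (2/13) ≈ 0.00344419
egret: (49/157) × (12/49) × (14/49) × (20/49) × (8/49) ≈ 0.00145526
ibis: (46/157) × (21/46) × (29/46) × (14/46) × (1/46) ≈ 0.00055792
stork: (49/157) × (2/49) × (22/49) × (20/49) × (7/49) ≈ 0.000333498
Highest score → heron.

heron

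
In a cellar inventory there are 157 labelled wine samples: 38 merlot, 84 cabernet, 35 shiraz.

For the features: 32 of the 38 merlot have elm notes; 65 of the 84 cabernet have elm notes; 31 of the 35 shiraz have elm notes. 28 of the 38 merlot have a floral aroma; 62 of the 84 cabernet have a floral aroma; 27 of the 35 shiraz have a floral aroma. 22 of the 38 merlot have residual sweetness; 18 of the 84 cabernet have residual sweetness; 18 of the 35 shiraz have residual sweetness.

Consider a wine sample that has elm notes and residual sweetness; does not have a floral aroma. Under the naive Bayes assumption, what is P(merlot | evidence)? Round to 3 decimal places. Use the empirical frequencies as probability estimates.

merlot: (38/157) × (32/38) × (10/38) × (22/38) ≈ 0.0310532
cabernet: (84/157) × (65/84) × (22/84) × (18/84) ≈ 0.0232354
shiraz: (35/157) × (31/35) × (8/35) × (18/35) ≈ 0.0232107
P(merlot | x) = 0.0310532 / 0.0774993 ≈ 0.401

0.401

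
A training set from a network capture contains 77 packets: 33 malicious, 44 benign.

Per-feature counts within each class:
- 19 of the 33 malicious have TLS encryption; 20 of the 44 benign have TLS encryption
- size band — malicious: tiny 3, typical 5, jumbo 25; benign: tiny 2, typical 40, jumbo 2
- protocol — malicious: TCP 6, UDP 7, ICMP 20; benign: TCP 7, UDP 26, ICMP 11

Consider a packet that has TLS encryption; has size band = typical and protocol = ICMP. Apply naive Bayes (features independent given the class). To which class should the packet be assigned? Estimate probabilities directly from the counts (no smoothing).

benign

malicious: (33/77) × (19/33) × (5/33) × (20/33) ≈ 0.0226587
benign: (44/77) × (20/44) × (40/44) × (11/44) ≈ 0.0590319
Highest score → benign.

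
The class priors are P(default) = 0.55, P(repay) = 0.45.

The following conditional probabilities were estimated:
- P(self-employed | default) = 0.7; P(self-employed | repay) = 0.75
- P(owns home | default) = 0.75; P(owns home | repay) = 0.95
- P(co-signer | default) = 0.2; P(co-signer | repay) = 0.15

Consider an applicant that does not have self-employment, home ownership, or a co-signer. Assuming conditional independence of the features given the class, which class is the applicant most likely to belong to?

default: 0.55 × (1−0.7) × (1−0.75) × (1−0.2) = 0.033
repay: 0.45 × (1−0.75) × (1−0.95) × (1−0.15) = 0.00478125
Highest score → default.

default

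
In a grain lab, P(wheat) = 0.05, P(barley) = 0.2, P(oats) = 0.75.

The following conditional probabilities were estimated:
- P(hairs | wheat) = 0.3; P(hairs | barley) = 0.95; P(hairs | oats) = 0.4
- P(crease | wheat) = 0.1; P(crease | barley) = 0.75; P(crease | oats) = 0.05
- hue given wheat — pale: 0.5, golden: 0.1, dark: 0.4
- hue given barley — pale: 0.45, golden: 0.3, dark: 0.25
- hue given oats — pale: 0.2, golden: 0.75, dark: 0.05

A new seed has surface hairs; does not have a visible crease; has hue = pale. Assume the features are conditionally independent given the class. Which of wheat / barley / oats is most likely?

wheat: 0.05 × 0.3 × (1−0.1) × 0.5 = 0.00675
barley: 0.2 × 0.95 × (1−0.75) × 0.45 = 0.021375
oats: 0.75 × 0.4 × (1−0.05) × 0.2 = 0.057
Highest score → oats.

oats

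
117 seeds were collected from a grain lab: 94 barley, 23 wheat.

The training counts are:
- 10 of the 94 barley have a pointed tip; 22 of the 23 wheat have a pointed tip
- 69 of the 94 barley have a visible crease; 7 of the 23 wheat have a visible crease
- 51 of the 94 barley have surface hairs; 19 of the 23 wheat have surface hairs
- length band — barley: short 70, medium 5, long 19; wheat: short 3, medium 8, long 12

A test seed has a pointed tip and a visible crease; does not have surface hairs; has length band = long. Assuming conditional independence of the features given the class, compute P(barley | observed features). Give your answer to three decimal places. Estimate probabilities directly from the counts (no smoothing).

barley: (94/117) × (10/94) × (69/94) × (43/94) × (19/94) ≈ 0.00580098
wheat: (23/117) × (22/23) × (7/23) × (4/23) × (12/23) ≈ 0.00519269
P(barley | x) = 0.00580098 / 0.01099367 ≈ 0.528

0.528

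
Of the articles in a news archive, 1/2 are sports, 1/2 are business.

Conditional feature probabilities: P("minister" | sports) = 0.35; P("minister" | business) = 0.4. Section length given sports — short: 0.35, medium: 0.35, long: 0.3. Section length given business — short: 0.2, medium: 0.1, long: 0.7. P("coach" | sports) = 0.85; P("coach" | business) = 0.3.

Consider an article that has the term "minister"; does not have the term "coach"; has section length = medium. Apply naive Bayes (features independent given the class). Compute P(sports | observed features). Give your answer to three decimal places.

sports: 0.5 × 0.35 × 0.35 × (1−0.85) = 0.0091875
business: 0.5 × 0.4 × 0.1 × (1−0.3) = 0.014
P(sports | x) = 0.0091875 / 0.0231875 ≈ 0.396

0.396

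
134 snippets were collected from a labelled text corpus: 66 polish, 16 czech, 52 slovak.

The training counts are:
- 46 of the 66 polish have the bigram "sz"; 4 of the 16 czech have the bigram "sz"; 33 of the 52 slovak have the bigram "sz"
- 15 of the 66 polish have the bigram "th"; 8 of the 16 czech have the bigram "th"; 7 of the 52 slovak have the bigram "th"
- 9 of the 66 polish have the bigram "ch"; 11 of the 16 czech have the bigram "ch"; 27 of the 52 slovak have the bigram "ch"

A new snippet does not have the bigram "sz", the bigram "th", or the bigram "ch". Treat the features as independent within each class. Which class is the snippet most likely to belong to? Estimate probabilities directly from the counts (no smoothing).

polish: (66/134) × (20/66) × (51/66) × (57/66) ≈ 0.0996053
czech: (16/134) × (12/16) × (8/16) × (5/16) ≈ 0.0139925
slovak: (52/134) × (19/52) × (45/52) × (25/52) ≈ 0.0589922
Highest score → polish.

polish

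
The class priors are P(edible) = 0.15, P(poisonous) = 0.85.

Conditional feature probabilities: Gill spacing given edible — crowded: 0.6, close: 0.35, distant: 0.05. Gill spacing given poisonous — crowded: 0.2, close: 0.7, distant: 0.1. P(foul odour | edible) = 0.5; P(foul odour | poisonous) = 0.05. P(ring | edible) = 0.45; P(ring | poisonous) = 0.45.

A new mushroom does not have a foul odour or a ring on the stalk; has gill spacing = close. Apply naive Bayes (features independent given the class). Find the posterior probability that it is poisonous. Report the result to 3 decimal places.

0.956

edible: 0.15 × 0.35 × (1−0.5) × (1−0.45) = 0.0144375
poisonous: 0.85 × 0.7 × (1−0.05) × (1−0.45) = 0.3108875
P(poisonous | x) = 0.3108875 / 0.325325 ≈ 0.956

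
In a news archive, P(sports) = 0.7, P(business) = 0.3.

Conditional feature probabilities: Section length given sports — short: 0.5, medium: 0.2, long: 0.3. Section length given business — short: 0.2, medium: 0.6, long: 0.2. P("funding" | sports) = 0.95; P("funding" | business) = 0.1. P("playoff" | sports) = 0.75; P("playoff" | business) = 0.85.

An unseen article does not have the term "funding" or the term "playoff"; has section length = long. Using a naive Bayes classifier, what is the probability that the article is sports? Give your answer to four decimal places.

sports: 0.7 × 0.3 × (1−0.95) × (1−0.75) = 0.002625
business: 0.3 × 0.2 × (1−0.1) × (1−0.85) = 0.0081
P(sports | x) = 0.002625 / 0.010725 ≈ 0.2448

0.2448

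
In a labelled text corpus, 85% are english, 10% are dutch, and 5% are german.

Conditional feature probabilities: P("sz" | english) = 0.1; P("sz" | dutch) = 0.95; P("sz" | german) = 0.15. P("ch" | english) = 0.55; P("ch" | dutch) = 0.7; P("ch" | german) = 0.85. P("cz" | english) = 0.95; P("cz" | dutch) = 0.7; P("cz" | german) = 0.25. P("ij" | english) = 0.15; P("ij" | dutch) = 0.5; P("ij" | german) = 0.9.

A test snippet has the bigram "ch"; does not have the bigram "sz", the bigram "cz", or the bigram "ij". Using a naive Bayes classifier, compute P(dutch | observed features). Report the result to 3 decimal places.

0.025

english: 0.85 × (1−0.1) × 0.55 × (1−0.95) × (1−0.15) = 0.017881875
dutch: 0.1 × (1−0.95) × 0.7 × (1−0.7) × (1−0.5) = 0.000525
german: 0.05 × (1−0.15) × 0.85 × (1−0.25) × (1−0.9) = 0.002709375
P(dutch | x) = 0.000525 / 0.02111625 ≈ 0.025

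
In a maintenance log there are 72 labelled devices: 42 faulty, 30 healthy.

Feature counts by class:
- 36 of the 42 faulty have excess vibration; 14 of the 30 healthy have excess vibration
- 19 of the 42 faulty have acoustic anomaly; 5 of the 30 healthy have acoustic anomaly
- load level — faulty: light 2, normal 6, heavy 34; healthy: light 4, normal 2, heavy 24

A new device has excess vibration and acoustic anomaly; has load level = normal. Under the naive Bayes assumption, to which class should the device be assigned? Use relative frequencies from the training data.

faulty

faulty: (42/72) × (36/42) × (19/42) × (6/42) ≈ 0.0323129
healthy: (30/72) × (14/30) × (5/30) × (2/30) ≈ 0.00216049
Highest score → faulty.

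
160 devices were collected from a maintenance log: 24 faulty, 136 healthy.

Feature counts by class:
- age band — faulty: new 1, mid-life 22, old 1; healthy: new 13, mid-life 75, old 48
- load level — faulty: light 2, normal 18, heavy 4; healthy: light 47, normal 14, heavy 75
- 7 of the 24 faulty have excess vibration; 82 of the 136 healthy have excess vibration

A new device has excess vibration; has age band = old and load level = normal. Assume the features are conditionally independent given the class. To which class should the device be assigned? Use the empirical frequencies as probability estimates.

faulty: (24/160) × (1/24) × (18/24) × (7/24) = 0.0013671875
healthy: (136/160) × (48/136) × (14/136) × (82/136) ≈ 0.0186202
Highest score → healthy.

healthy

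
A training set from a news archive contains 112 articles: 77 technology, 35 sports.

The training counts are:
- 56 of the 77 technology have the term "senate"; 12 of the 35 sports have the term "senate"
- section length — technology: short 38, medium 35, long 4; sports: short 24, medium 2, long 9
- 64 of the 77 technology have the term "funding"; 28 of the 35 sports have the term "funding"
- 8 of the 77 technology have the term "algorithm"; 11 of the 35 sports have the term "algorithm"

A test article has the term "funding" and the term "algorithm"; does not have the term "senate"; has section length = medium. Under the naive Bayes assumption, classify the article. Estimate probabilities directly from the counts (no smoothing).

technology: (77/112) × (21/77) × (35/77) × (64/77) × (8/77) ≈ 0.00735982
sports: (35/112) × (23/35) × (2/35) × (28/35) × (11/35) ≈ 0.00295044
Highest score → technology.

technology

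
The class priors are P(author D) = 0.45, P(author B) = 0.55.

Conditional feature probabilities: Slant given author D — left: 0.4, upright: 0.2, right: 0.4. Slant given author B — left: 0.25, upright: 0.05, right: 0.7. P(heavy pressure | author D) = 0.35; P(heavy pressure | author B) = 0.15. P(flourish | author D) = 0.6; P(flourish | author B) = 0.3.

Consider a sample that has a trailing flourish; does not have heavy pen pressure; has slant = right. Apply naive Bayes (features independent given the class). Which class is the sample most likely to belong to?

author D: 0.45 × 0.4 × (1−0.35) × 0.6 = 0.0702
author B: 0.55 × 0.7 × (1−0.15) × 0.3 = 0.098175
Highest score → author B.

author B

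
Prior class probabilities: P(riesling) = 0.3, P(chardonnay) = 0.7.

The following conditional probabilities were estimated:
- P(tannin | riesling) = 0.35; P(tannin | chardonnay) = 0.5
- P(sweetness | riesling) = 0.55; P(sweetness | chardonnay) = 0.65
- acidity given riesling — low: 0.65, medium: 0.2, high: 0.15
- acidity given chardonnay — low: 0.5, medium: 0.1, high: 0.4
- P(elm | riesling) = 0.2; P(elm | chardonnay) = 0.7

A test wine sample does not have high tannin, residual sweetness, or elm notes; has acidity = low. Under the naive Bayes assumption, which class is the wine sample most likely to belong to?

riesling

riesling: 0.3 × (1−0.35) × (1−0.55) × 0.65 × (1−0.2) = 0.04563
chardonnay: 0.7 × (1−0.5) × (1−0.65) × 0.5 × (1−0.7) = 0.018375
Highest score → riesling.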